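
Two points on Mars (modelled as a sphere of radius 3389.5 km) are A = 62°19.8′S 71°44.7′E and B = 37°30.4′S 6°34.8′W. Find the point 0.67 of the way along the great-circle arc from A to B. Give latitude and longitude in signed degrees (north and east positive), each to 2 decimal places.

-50.66°, 9.01°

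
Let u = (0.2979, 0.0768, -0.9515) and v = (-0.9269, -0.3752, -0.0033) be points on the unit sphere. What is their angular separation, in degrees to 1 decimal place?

u·v = -0.3018; |u| = 1.0000, |v| = 1.0000.
cos θ = (u·v)/(|u||v|) = -0.3018, so θ = 107.6°.

107.6°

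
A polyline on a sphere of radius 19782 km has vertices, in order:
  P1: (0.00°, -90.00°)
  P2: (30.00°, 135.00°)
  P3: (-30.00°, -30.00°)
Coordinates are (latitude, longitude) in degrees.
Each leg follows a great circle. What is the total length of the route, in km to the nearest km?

Leg P1→P2: central angle 2.2299 rad, distance 44111.0 km.
Leg P2→P3: central angle 2.9150 rad, distance 57665.1 km.
Total: 44111.0 + 57665.1 ≈ 101776 km.

101776 km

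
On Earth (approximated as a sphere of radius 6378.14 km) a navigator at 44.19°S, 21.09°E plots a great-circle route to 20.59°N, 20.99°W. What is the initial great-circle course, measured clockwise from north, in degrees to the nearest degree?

320°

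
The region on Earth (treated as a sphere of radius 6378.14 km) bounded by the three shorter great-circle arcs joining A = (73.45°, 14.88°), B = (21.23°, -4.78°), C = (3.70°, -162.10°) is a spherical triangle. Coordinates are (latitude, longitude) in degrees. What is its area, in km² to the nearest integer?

46147530 km²

Side lengths (central angles): a = 2.5587, b = 1.7947, c = 0.9308 rad; semiperimeter s = 2.6421.
By l'Huilier's theorem, tan(E/4) = √[tan(s/2) tan((s−a)/2) tan((s−b)/2) tan((s−c)/2)], giving spherical excess E = 1.1344 rad.
Area = E·R² = 1.1344 × (6378.14)² ≈ 46147530 km².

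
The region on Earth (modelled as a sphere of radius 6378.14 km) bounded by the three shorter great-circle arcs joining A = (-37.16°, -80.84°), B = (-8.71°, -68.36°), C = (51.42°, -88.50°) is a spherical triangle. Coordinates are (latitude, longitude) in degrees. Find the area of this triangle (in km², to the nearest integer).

Side lengths (central angles): a = 1.0924, b = 1.5504, c = 0.5343 rad; semiperimeter s = 1.5886.
By l'Huilier's theorem, tan(E/4) = √[tan(s/2) tan((s−a)/2) tan((s−b)/2) tan((s−c)/2)], giving spherical excess E = 0.2138 rad.
Area = E·R² = 0.2138 × (6378.14)² ≈ 8697730 km².

8697730 km²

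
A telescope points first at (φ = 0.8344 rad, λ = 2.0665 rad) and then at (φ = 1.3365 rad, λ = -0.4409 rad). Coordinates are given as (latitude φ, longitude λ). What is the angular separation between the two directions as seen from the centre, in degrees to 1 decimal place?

53.5°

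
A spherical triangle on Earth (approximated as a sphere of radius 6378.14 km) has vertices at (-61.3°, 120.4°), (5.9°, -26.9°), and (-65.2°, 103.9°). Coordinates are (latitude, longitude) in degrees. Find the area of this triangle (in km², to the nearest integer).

2652494 km²

Side lengths (central angles): a = 1.9454, b = 0.1458, c = 2.0853 rad; semiperimeter s = 2.0883.
By l'Huilier's theorem, tan(E/4) = √[tan(s/2) tan((s−a)/2) tan((s−b)/2) tan((s−c)/2)], giving spherical excess E = 0.0652 rad.
Area = E·R² = 0.0652 × (6378.14)² ≈ 2652494 km².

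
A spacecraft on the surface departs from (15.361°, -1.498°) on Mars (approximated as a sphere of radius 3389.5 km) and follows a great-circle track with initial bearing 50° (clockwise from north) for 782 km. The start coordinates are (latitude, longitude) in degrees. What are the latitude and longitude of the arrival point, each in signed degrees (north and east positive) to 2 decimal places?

23.55°, 9.52°

Angular distance δ = d/R = 782/3389.5 = 0.23071 rad; initial bearing θ = 0.8727 rad.
sin φ₂ = sin φ₁ cos δ + cos φ₁ sin δ cos θ = (0.2649)(0.9735) + (0.9643)(0.2287)(0.6428) = 0.3996, so φ₂ = 23.55°.
Δλ = atan2(sin θ sin δ cos φ₁, cos δ − sin φ₁ sin φ₂) = atan2(0.1689, 0.8676) = 11.017°.
λ₂ = -1.498° + 11.017° = 9.52°.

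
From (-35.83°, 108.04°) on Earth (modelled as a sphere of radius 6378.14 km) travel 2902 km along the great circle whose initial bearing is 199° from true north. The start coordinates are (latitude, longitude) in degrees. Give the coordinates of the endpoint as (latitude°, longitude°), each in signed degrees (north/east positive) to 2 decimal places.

-59.62°, 91.61°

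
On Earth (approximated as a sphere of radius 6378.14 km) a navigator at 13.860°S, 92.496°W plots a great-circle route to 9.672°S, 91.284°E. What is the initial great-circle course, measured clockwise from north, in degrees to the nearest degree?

Δλ = -176.220° = -3.0756 rad.
y = sin Δλ · cos φ₂ = (-0.0659)(0.9858) = -0.0650
x = cos φ₁ sin φ₂ − sin φ₁ cos φ₂ cos Δλ = (0.9709)(-0.1680) − (-0.2396)(0.9858)(-0.9978) = -0.3987
θ = atan2(y, x) = -170.74°; adding 360° gives 189°.

189°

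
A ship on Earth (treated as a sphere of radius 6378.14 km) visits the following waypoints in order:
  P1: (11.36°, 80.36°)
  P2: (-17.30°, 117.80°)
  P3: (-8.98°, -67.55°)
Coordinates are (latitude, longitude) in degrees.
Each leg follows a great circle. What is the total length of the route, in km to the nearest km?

Leg P1→P2: central angle 0.8167 rad, distance 5208.9 km.
Leg P2→P3: central angle 2.6737 rad, distance 17053.4 km.
Total: 5208.9 + 17053.4 ≈ 22262 km.

22262 km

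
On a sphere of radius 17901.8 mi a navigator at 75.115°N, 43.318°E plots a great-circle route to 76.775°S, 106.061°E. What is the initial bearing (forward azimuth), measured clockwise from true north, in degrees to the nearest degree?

150°

With φ₁ = 1.3110, φ₂ = -1.3400, Δλ = 1.0951 rad, the forward-azimuth formula gives
θ = atan2( sin Δλ cos φ₂ , cos φ₁ sin φ₂ − sin φ₁ cos φ₂ cos Δλ ) = atan2(0.2034, -0.3513) = 149.93°.
So the initial bearing is 150°.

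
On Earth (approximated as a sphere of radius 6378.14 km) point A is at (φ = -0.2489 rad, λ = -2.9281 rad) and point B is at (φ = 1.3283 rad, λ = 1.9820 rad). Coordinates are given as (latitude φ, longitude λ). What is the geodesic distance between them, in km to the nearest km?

With latitudes φ₁ = -14.261°, φ₂ = 76.106° and longitude difference Δλ = -78.672°:
Haversine: a = sin²(Δφ/2) + cos φ₁ cos φ₂ sin²(Δλ/2) = 0.5032 + (0.9692)(0.2401)(0.4018) = 0.59671.
Central angle c = 2·arcsin(√a) = 1.76544 rad.
Distance = R·c = 6378.14 × 1.7654 ≈ 11260 km.

11260 km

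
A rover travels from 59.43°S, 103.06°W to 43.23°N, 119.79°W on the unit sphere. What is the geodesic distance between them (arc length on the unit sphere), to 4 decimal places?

1.8079

In radians: φ₁ = -1.0372, φ₂ = 0.7545, Δλ = -16.730° = -0.2920 rad.
Haversine: a = sin²(Δφ/2) + cos φ₁ cos φ₂ sin²(Δλ/2) = 0.6096 + (0.5086)(0.7286)(0.0212) = 0.61743.
Central angle c = 2·arcsin(√a) = 1.80786 rad.
On the unit sphere the arc length equals the central angle: 1.8079.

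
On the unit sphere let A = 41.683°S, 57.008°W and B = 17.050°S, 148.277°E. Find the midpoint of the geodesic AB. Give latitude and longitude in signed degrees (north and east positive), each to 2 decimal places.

Central angle δ = 2.0383 rad. Interpolating on the sphere with fraction f = 0.5:
P = [sin((1−f)δ)·A + sin(fδ)·B] / sin δ = 0.9540·A + 0.9540·B in Cartesian coordinates,
giving P = (-0.3878, -0.1180, -0.9141), i.e. latitude -66.08°, longitude -163.08°.

-66.08°, -163.08°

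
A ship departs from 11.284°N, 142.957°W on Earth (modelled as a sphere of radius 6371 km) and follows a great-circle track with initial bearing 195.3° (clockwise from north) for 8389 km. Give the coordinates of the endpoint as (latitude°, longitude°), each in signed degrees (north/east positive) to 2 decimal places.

-60.04°, -173.72°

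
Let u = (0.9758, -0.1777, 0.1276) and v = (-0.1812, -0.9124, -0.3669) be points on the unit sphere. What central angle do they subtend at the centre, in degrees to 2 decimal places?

u·v = -0.0615; |u| = 1.0000, |v| = 1.0000.
cos θ = (u·v)/(|u||v|) = -0.0615, so θ = 93.53°.

93.53°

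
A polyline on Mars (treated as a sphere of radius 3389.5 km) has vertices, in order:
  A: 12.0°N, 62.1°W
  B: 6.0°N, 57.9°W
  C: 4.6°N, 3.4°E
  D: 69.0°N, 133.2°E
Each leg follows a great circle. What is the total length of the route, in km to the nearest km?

9889 km

Leg A→B: central angle 0.1273 rad, distance 431.5 km.
Leg B→C: central angle 1.0651 rad, distance 3610.1 km.
Leg C→D: central angle 1.7252 rad, distance 5847.5 km.
Total: 431.5 + 3610.1 + 5847.5 ≈ 9889 km.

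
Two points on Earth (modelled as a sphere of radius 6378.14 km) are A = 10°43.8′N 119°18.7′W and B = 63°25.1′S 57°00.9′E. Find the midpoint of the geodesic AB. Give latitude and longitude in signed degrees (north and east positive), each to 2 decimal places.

-52.84°, -116.25°

The central angle between A and B is δ = 2.2209 rad.
With f = 0.5, the slerp weights are sin((1−f)δ)/sin δ = 1.1254 and sin(fδ)/sin δ = 1.1254.
Weighted sum of the unit vectors: (1.1254)·(-0.4810,-0.8567,0.1862) + (1.1254)·(0.2436,0.3753,-0.8943) = (-0.2672, -0.5418, -0.7969).
Converting back: φ = atan2(z, √(x²+y²)) = -52.84°, λ = atan2(y, x) = -116.25°.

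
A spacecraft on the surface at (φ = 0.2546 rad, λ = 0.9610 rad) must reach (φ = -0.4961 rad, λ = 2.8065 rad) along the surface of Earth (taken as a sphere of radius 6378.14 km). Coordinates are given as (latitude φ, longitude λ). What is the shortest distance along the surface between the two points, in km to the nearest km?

With latitudes φ₁ = 14.588°, φ₂ = -28.424° and longitude difference Δλ = 105.739°:
Haversine: a = sin²(Δφ/2) + cos φ₁ cos φ₂ sin²(Δλ/2) = 0.1344 + (0.9678)(0.8794)(0.6356) = 0.67538.
Central angle c = 2·arcsin(√a) = 1.92917 rad.
Distance = R·c = 6378.14 × 1.9292 ≈ 12305 km.

12305 km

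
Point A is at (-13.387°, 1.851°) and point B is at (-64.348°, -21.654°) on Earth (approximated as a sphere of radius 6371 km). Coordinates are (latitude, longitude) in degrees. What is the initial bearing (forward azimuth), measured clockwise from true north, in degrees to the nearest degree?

With φ₁ = -0.2336, φ₂ = -1.1231, Δλ = -0.4102 rad, the forward-azimuth formula gives
θ = atan2( sin Δλ cos φ₂ , cos φ₁ sin φ₂ − sin φ₁ cos φ₂ cos Δλ ) = atan2(-0.1727, -0.7850) = -167.60°.
Adding 360° brings this into [0°, 360°): 192°.

192°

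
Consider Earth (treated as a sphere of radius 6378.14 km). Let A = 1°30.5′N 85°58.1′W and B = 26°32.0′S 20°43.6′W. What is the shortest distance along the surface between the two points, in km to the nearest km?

7651 km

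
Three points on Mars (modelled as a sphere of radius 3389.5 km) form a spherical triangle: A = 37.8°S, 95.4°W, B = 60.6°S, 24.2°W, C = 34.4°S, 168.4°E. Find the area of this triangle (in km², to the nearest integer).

Side lengths (central angles): a = 1.4737, b = 1.2913, c = 0.8513 rad; semiperimeter s = 1.8082.
By l'Huilier's theorem, tan(E/4) = √[tan(s/2) tan((s−a)/2) tan((s−b)/2) tan((s−c)/2)], giving spherical excess E = 0.6794 rad.
Area = E·R² = 0.6794 × (3389.5)² ≈ 7805028 km².

7805028 km²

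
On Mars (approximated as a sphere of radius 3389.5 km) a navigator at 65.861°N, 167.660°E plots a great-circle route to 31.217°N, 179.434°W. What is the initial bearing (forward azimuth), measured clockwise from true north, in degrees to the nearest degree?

161°

With φ₁ = 1.1495, φ₂ = 0.5448, Δλ = 0.2253 rad, the forward-azimuth formula gives
θ = atan2( sin Δλ cos φ₂ , cos φ₁ sin φ₂ − sin φ₁ cos φ₂ cos Δλ ) = atan2(0.1910, -0.5488) = 160.81°.
So the initial bearing is 161°.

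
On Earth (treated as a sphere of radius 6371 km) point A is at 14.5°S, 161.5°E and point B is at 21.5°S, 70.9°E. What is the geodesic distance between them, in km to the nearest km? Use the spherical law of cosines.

Let φ₁ = -0.2531 rad, φ₂ = -0.3752 rad, and Δλ = -1.5813 rad.
cos c = sin φ₁ sin φ₂ + cos φ₁ cos φ₂ cos Δλ = (-0.2504)(-0.3665) + (0.9681)(0.9304)(-0.0105) = 0.08233,
so c = arccos(0.08233) = 1.48837 rad.
Distance = R·c = 6371 × 1.4884 ≈ 9482 km.

9482 km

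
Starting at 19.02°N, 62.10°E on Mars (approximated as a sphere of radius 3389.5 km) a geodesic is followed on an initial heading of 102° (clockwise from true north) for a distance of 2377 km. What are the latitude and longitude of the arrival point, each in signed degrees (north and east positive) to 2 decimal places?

Angular distance δ = d/R = 2377/3389.5 = 0.70128 rad; initial bearing θ = 1.7802 rad.
sin φ₂ = sin φ₁ cos δ + cos φ₁ sin δ cos θ = (0.3259)(0.7640) + (0.9454)(0.6452)(-0.2079) = 0.1222, so φ₂ = 7.02°.
Δλ = atan2(sin θ sin δ cos φ₁, cos δ − sin φ₁ sin φ₂) = atan2(0.5966, 0.7242) = 39.484°.
λ₂ = 62.100° + 39.484° = 101.58°.

7.02°, 101.58°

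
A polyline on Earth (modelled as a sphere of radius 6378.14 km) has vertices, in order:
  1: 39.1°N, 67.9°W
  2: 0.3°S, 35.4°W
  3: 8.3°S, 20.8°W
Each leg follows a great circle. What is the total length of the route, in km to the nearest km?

7344 km

Leg 1→2: central angle 0.8616 rad, distance 5495.6 km.
Leg 2→3: central angle 0.2897 rad, distance 1848.1 km.
Total: 5495.6 + 1848.1 ≈ 7344 km.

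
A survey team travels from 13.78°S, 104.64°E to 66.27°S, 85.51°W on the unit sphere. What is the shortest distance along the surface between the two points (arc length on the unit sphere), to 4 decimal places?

1.7382

With latitudes φ₁ = -13.780°, φ₂ = -66.270° and longitude difference Δλ = 169.850°:
Haversine: a = sin²(Δφ/2) + cos φ₁ cos φ₂ sin²(Δλ/2) = 0.1956 + (0.9712)(0.4024)(0.9922) = 0.58334.
Central angle c = 2·arcsin(√a) = 1.73825 rad.
On the unit sphere the arc length equals the central angle: 1.7382.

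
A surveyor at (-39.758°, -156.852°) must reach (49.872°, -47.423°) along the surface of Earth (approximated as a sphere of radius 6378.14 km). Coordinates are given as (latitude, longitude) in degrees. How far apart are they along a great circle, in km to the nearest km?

14564 km

Let φ₁ = -0.6939 rad, φ₂ = 0.8704 rad, and Δλ = 1.9099 rad.
cos c = sin φ₁ sin φ₂ + cos φ₁ cos φ₂ cos Δλ = (-0.6395)(0.7646) + (0.7688)(0.6445)(-0.3326) = -0.65381,
so c = arccos(-0.65381) = 2.28341 rad.
Distance = R·c = 6378.14 × 2.2834 ≈ 14564 km.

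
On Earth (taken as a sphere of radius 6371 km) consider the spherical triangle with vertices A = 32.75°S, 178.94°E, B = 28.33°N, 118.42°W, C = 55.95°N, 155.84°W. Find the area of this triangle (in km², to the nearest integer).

25971026 km²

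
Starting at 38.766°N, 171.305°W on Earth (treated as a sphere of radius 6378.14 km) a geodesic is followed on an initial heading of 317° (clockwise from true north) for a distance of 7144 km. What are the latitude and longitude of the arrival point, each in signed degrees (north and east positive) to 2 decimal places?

51.82°, 91.96°

Angular distance δ = d/R = 7144/6378.14 = 1.12008 rad; initial bearing θ = 5.5327 rad.
sin φ₂ = sin φ₁ cos δ + cos φ₁ sin δ cos θ = (0.6261)(0.4356) + (0.7797)(0.9001)(0.7314) = 0.7861, so φ₂ = 51.82°.
Δλ = atan2(sin θ sin δ cos φ₁, cos δ − sin φ₁ sin φ₂) = atan2(-0.4787, -0.0566) = -96.740°.
λ₂ = -171.305° − 96.740° = -268.04° → 91.96° after wrapping to (−180°, 180°].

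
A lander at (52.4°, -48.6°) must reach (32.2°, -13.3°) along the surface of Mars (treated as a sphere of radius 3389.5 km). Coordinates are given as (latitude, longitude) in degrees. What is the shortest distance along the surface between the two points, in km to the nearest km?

1922 km

Let φ₁ = 0.9146 rad, φ₂ = 0.5620 rad, and Δλ = 0.6161 rad.
cos c = sin φ₁ sin φ₂ + cos φ₁ cos φ₂ cos Δλ = (0.7923)(0.5329) + (0.6101)(0.8462)(0.8161) = 0.84356,
so c = arccos(0.84356) = 0.56691 rad.
Distance = R·c = 3389.5 × 0.5669 ≈ 1922 km.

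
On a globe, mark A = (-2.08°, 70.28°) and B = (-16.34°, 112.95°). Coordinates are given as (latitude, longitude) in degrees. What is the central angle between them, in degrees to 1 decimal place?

In radians: φ₁ = -0.0363, φ₂ = -0.2852, Δλ = 42.670° = 0.7447 rad.
Haversine: a = sin²(Δφ/2) + cos φ₁ cos φ₂ sin²(Δλ/2) = 0.0154 + (0.9993)(0.9596)(0.1324) = 0.14234.
Central angle c = 2·arcsin(√a) = 0.77372 rad.
So the angular separation is 44.3°.

44.3°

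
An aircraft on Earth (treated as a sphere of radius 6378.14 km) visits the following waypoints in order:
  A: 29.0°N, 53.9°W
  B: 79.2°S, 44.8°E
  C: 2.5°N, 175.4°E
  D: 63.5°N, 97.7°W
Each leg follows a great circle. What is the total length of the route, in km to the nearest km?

34055 km

Leg A→B: central angle 2.0956 rad, distance 13365.8 km.
Leg B→C: central angle 1.7362 rad, distance 11073.9 km.
Leg C→D: central angle 1.5076 rad, distance 9615.8 km.
Total: 13365.8 + 11073.9 + 9615.8 ≈ 34055 km.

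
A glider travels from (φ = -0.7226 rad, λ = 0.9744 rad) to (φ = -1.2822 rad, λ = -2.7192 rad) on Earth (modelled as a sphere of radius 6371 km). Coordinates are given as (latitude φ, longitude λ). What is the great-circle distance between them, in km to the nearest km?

In radians: φ₁ = -0.7226, φ₂ = -1.2822, Δλ = 148.372° = 2.5896 rad.
cos c = sin φ₁ sin φ₂ + cos φ₁ cos φ₂ cos Δλ = (-0.6613)(-0.9586) + (0.7501)(0.2846)(-0.8515) = 0.45221,
so c = arccos(0.45221) = 1.10155 rad.
Distance = R·c = 6371 × 1.1016 ≈ 7018 km.

7018 km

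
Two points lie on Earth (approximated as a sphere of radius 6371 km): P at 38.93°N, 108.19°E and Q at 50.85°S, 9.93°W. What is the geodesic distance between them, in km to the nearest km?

15117 km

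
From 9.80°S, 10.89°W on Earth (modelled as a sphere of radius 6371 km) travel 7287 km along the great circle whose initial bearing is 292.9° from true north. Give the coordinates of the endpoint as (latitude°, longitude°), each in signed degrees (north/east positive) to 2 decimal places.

16.17°, -71.70°

Angular distance δ = d/R = 7287/6371 = 1.14378 rad; initial bearing θ = 5.1121 rad.
sin φ₂ = sin φ₁ cos δ + cos φ₁ sin δ cos θ = (-0.1702)(0.4142) + (0.9854)(0.9102)(0.3891) = 0.2785, so φ₂ = 16.17°.
Δλ = atan2(sin θ sin δ cos φ₁, cos δ − sin φ₁ sin φ₂) = atan2(-0.8262, 0.4616) = -60.810°.
λ₂ = -10.890° − 60.810° = -71.70°.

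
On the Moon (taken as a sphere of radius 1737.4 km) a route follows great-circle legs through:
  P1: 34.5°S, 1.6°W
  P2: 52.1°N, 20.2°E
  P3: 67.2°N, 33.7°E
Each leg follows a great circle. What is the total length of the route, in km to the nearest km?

3189 km

Leg P1→P2: central angle 1.5477 rad, distance 2689.0 km.
Leg P2→P3: central angle 0.2877 rad, distance 499.9 km.
Total: 2689.0 + 499.9 ≈ 3189 km.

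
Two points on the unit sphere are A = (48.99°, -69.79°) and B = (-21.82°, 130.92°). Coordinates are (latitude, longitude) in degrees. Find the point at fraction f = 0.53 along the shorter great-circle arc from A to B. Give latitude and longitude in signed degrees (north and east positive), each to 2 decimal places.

40.71°, 163.98°

Central angle δ = 2.5873 rad. Interpolating on the sphere with fraction f = 0.53:
P = [sin((1−f)δ)·A + sin(fδ)·B] / sin δ = 1.7817·A + 1.8623·B in Cartesian coordinates,
giving P = (-0.7285, 0.2092, 0.6523), i.e. latitude 40.71°, longitude 163.98°.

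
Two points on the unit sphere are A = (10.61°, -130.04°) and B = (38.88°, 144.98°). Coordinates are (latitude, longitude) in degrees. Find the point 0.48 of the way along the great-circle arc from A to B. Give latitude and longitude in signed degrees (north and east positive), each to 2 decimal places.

31.20°, -164.76°

Central angle δ = 1.3872 rad. Interpolating on the sphere with fraction f = 0.48:
P = [sin((1−f)δ)·A + sin(fδ)·B] / sin δ = 0.6717·A + 0.6283·B in Cartesian coordinates,
giving P = (-0.8253, -0.2248, 0.5181), i.e. latitude 31.20°, longitude -164.76°.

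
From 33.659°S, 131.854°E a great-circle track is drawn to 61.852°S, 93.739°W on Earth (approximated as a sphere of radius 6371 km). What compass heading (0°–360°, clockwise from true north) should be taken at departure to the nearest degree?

160°

Δλ = 134.407° = 2.3458 rad.
y = sin Δλ · cos φ₂ = (0.7144)(0.4718) = 0.3370
x = cos φ₁ sin φ₂ − sin φ₁ cos φ₂ cos Δλ = (0.8324)(-0.8817) − (-0.5542)(0.4718)(-0.6998) = -0.9169
θ = atan2(y, x) = 159.82°, so the bearing is 160°.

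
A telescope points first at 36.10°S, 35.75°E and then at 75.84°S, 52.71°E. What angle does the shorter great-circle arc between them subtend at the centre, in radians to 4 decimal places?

0.7069 rad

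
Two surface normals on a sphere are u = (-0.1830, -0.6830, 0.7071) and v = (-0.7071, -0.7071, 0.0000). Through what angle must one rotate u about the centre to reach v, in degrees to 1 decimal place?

52.2°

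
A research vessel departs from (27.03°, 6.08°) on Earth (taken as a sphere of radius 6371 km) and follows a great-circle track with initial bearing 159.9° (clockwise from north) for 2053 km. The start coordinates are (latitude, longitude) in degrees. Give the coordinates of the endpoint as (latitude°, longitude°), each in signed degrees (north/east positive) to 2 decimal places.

Angular distance δ = d/R = 2053/6371 = 0.32224 rad; initial bearing θ = 2.7908 rad.
sin φ₂ = sin φ₁ cos δ + cos φ₁ sin δ cos θ = (0.4545)(0.9485) + (0.8908)(0.3167)(-0.9391) = 0.1661, so φ₂ = 9.56°.
Δλ = atan2(sin θ sin δ cos φ₁, cos δ − sin φ₁ sin φ₂) = atan2(0.0969, 0.8730) = 6.337°.
λ₂ = 6.080° + 6.337° = 12.42°.

9.56°, 12.42°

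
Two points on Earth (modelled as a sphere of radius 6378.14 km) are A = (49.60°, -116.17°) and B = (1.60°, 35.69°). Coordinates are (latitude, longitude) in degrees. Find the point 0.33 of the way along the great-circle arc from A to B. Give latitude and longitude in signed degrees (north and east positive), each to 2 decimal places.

Central angle δ = 2.1532 rad. Interpolating on the sphere with fraction f = 0.33:
P = [sin((1−f)δ)·A + sin(fδ)·B] / sin δ = 1.1876·A + 0.7810·B in Cartesian coordinates,
giving P = (0.2946, -0.2353, 0.9262), i.e. latitude 67.85°, longitude -38.62°.

67.85°, -38.62°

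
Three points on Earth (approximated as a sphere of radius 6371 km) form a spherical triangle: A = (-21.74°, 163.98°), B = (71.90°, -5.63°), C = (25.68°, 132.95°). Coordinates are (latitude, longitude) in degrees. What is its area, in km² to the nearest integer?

22471578 km²

Side lengths (central angles): a = 1.3675, b = 0.9802, c = 2.2600 rad; semiperimeter s = 2.3038.
By l'Huilier's theorem, tan(E/4) = √[tan(s/2) tan((s−a)/2) tan((s−b)/2) tan((s−c)/2)], giving spherical excess E = 0.5536 rad.
Area = E·R² = 0.5536 × (6371)² ≈ 22471578 km².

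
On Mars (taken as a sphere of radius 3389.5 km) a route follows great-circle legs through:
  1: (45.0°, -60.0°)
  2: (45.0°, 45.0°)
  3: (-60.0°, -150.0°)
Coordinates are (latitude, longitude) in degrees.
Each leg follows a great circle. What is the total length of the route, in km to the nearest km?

13652 km

Leg 1→2: central angle 1.1912 rad, distance 4037.4 km.
Leg 2→3: central angle 2.8367 rad, distance 9615.0 km.
Total: 4037.4 + 9615.0 ≈ 13652 km.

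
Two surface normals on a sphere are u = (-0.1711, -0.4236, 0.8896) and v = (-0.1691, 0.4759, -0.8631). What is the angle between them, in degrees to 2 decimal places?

160.12°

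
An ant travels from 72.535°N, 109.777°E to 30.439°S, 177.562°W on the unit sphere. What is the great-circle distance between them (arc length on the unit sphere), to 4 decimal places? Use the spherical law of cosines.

1.9890

With latitudes φ₁ = 72.535°, φ₂ = -30.439° and longitude difference Δλ = 72.661°:
cos c = sin φ₁ sin φ₂ + cos φ₁ cos φ₂ cos Δλ = (0.9539)(-0.5066) + (0.3001)(0.8622)(0.2980) = -0.40615,
so c = arccos(-0.40615) = 1.98903 rad.
On the unit sphere the arc length equals the central angle: 1.9890.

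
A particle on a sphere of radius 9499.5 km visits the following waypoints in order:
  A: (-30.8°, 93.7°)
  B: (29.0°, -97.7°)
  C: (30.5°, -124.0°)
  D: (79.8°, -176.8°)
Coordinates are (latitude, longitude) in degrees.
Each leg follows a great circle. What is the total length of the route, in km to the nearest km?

Leg A→B: central angle 2.9664 rad, distance 28178.9 km.
Leg B→C: central angle 0.3985 rad, distance 3785.4 km.
Leg C→D: central angle 0.9375 rad, distance 8906.2 km.
Total: 28178.9 + 3785.4 + 8906.2 ≈ 40871 km.

40871 km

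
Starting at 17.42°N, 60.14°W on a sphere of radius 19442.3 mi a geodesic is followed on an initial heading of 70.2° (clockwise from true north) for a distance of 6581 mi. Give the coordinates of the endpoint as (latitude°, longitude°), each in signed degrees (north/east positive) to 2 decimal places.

22.94°, -40.31°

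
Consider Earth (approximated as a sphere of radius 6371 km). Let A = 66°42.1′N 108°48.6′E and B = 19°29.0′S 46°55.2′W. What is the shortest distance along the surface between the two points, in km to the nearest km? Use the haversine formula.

14484 km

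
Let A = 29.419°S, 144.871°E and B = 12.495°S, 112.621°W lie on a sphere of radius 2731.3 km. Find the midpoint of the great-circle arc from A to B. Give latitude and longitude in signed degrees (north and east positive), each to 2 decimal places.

-31.40°, -159.81°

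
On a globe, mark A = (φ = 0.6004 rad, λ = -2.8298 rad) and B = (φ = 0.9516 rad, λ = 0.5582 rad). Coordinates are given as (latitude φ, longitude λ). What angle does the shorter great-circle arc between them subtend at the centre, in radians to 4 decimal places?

1.5751 rad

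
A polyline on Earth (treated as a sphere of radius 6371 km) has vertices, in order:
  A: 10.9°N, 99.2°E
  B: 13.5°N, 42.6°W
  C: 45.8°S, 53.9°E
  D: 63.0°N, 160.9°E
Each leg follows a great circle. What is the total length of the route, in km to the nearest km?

41815 km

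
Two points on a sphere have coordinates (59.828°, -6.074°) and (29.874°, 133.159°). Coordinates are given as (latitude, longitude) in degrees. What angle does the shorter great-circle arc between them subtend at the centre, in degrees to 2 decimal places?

In radians: φ₁ = 1.0442, φ₂ = 0.5214, Δλ = 139.233° = 2.4301 rad.
cos c = sin φ₁ sin φ₂ + cos φ₁ cos φ₂ cos Δλ = (0.8645)(0.4981) + (0.5026)(0.8671)(-0.7574) = 0.10054,
so c = arccos(0.10054) = 1.47009 rad.
So the angular separation is 84.23°.

84.23°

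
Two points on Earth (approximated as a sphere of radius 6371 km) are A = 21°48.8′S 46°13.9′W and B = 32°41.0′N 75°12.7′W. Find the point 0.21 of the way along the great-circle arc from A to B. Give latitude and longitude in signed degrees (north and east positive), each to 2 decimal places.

-10.36°, -52.27°

The central angle between A and B is δ = 1.0668 rad.
With f = 0.21, the slerp weights are sin((1−f)δ)/sin δ = 0.8525 and sin(fδ)/sin δ = 0.2537.
Weighted sum of the unit vectors: (0.8525)·(0.6422,-0.6704,-0.3716) + (0.2537)·(0.2148,-0.8138,0.5400) = (0.6020, -0.7780, -0.1798).
Converting back: φ = atan2(z, √(x²+y²)) = -10.36°, λ = atan2(y, x) = -52.27°.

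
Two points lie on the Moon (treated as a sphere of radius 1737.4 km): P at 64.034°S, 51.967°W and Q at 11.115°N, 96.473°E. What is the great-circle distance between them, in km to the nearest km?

With latitudes φ₁ = -64.034°, φ₂ = 11.115° and longitude difference Δλ = 148.440°:
cos c = sin φ₁ sin φ₂ + cos φ₁ cos φ₂ cos Δλ = (-0.8991)(0.1928) + (0.4378)(0.9812)(-0.8521) = -0.53940,
so c = arccos(-0.53940) = 2.14052 rad.
Distance = R·c = 1737.4 × 2.1405 ≈ 3719 km.

3719 km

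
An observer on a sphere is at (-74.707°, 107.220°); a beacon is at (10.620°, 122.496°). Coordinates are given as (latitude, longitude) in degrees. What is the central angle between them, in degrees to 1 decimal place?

85.9°

Let φ₁ = -1.3039 rad, φ₂ = 0.1854 rad, and Δλ = 0.2666 rad.
Haversine: a = sin²(Δφ/2) + cos φ₁ cos φ₂ sin²(Δλ/2) = 0.4593 + (0.2638)(0.9829)(0.0177) = 0.46385.
Central angle c = 2·arcsin(√a) = 1.49842 rad.
So the angular separation is 85.9°.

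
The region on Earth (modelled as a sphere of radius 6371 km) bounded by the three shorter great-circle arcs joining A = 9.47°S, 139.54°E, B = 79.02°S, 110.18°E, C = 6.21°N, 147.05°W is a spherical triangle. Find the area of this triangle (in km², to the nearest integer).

44636905 km²

Side lengths (central angles): a = 1.7194, b = 1.3055, c = 1.2395 rad; semiperimeter s = 2.1322.
By l'Huilier's theorem, tan(E/4) = √[tan(s/2) tan((s−a)/2) tan((s−b)/2) tan((s−c)/2)], giving spherical excess E = 1.0997 rad.
Area = E·R² = 1.0997 × (6371)² ≈ 44636905 km².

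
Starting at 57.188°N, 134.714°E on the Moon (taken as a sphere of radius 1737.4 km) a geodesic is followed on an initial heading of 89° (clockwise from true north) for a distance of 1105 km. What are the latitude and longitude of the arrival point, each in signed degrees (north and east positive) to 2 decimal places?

42.98°, -171.02°

Angular distance δ = d/R = 1105/1737.4 = 0.63601 rad; initial bearing θ = 1.5533 rad.
sin φ₂ = sin φ₁ cos δ + cos φ₁ sin δ cos θ = (0.8405)(0.8045) + (0.5419)(0.5940)(0.0175) = 0.6817, so φ₂ = 42.98°.
Δλ = atan2(sin θ sin δ cos φ₁, cos δ − sin φ₁ sin φ₂) = atan2(0.3218, 0.2315) = 54.271°.
λ₂ = 134.714° + 54.271° = 188.98° → -171.02° after wrapping to (−180°, 180°].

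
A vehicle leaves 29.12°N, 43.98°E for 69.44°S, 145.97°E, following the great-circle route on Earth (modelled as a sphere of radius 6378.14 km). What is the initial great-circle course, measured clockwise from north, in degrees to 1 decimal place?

Δλ = 101.990° = 1.7801 rad.
y = sin Δλ · cos φ₂ = (0.9782)(0.3512) = 0.3435
x = cos φ₁ sin φ₂ − sin φ₁ cos φ₂ cos Δλ = (0.8736)(-0.9363) − (0.4866)(0.3512)(-0.2077) = -0.7825
θ = atan2(y, x) = 156.30°, so the bearing is 156.3°.

156.3°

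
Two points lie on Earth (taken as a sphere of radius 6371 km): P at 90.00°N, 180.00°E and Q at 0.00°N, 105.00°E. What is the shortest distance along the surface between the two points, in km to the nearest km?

10008 km

With latitudes φ₁ = 90.000°, φ₂ = 0.000° and longitude difference Δλ = -75.000°:
Haversine: a = sin²(Δφ/2) + cos φ₁ cos φ₂ sin²(Δλ/2) = 0.5000 + (0.0000)(1.0000)(0.3706) = 0.50000.
Central angle c = 2·arcsin(√a) = 1.57080 rad.
Distance = R·c = 6371 × 1.5708 ≈ 10008 km.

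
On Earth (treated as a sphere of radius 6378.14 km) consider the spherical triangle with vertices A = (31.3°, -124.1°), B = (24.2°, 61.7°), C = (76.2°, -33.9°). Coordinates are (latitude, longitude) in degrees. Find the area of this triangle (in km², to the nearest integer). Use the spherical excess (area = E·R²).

16586520 km²

Side lengths (central angles): a = 1.1844, b = 1.0428, c = 2.1681 rad; semiperimeter s = 2.1976.
By l'Huilier's theorem, tan(E/4) = √[tan(s/2) tan((s−a)/2) tan((s−b)/2) tan((s−c)/2)], giving spherical excess E = 0.4077 rad.
Area = E·R² = 0.4077 × (6378.14)² ≈ 16586520 km².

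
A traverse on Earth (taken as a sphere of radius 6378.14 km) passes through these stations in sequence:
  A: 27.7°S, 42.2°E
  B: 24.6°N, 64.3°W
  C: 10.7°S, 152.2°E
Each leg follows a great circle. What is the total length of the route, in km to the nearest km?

28684 km

Leg A→B: central angle 2.0066 rad, distance 12798.4 km.
Leg B→C: central angle 2.4906 rad, distance 15885.3 km.
Total: 12798.4 + 15885.3 ≈ 28684 km.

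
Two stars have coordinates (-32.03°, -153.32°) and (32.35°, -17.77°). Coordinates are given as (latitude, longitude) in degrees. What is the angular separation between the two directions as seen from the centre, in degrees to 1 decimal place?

142.7°

In radians: φ₁ = -0.5590, φ₂ = 0.5646, Δλ = 135.550° = 2.3658 rad.
cos c = sin φ₁ sin φ₂ + cos φ₁ cos φ₂ cos Δλ = (-0.5304)(0.5351) + (0.8478)(0.8448)(-0.7139) = -0.79505,
so c = arccos(-0.79505) = 2.48989 rad.
So the angular separation is 142.7°.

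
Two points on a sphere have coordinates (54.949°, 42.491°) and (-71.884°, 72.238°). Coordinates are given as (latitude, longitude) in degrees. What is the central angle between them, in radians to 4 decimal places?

2.2434 rad

With latitudes φ₁ = 54.949°, φ₂ = -71.884° and longitude difference Δλ = 29.747°:
cos c = sin φ₁ sin φ₂ + cos φ₁ cos φ₂ cos Δλ = (0.8186)(-0.9504) + (0.5743)(0.3109)(0.8682) = -0.62302,
so c = arccos(-0.62302) = 2.24339 rad.
So the angular separation is 2.2434 rad.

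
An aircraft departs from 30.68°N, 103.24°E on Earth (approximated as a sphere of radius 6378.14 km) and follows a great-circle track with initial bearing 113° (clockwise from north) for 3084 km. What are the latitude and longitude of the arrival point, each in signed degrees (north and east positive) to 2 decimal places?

17.19°, 129.85°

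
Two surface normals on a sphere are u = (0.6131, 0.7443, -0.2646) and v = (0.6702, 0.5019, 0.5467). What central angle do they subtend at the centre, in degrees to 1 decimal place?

50.2°

u·v = 0.6398; |u| = 0.9999, |v| = 1.0000.
cos θ = (u·v)/(|u||v|) = 0.6399, so θ = 50.2°.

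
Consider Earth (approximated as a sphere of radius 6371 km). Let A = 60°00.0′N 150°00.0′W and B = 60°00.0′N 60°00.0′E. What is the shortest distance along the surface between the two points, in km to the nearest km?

6422 km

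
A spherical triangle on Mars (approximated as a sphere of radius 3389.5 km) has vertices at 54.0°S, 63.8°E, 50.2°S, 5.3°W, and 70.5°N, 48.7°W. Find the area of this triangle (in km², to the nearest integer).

18135377 km²

Side lengths (central angles): a = 2.1760, b = 2.5639, c = 0.7140 rad; semiperimeter s = 2.7269.
By l'Huilier's theorem, tan(E/4) = √[tan(s/2) tan((s−a)/2) tan((s−b)/2) tan((s−c)/2)], giving spherical excess E = 1.5785 rad.
Area = E·R² = 1.5785 × (3389.5)² ≈ 18135377 km².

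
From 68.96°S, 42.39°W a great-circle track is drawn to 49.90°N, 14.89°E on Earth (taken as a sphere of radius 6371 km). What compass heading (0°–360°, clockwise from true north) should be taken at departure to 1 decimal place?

42.1°

Δλ = 57.280° = 0.9997 rad.
y = sin Δλ · cos φ₂ = (0.8413)(0.6441) = 0.5419
x = cos φ₁ sin φ₂ − sin φ₁ cos φ₂ cos Δλ = (0.3590)(0.7649) − (-0.9333)(0.6441)(0.5405) = 0.5996
θ = atan2(y, x) = 42.11°, so the bearing is 42.1°.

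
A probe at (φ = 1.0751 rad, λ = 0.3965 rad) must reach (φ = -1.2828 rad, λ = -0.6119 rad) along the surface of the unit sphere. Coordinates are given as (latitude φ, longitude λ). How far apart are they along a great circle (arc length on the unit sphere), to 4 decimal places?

2.4518

Let φ₁ = 1.0751 rad, φ₂ = -1.2828 rad, and Δλ = -1.0084 rad.
Haversine: a = sin²(Δφ/2) + cos φ₁ cos φ₂ sin²(Δλ/2) = 0.8542 + (0.4756)(0.2840)(0.2334) = 0.88569.
Central angle c = 2·arcsin(√a) = 2.45179 rad.
On the unit sphere the arc length equals the central angle: 2.4518.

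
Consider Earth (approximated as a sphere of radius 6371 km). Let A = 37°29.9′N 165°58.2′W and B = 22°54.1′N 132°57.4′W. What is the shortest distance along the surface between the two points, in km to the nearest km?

3538 km

Let φ₁ = 0.6545 rad, φ₂ = 0.3997 rad, and Δλ = 0.5762 rad.
Haversine: a = sin²(Δφ/2) + cos φ₁ cos φ₂ sin²(Δλ/2) = 0.0161 + (0.7934)(0.9212)(0.0807) = 0.07514.
Central angle c = 2·arcsin(√a) = 0.55533 rad.
Distance = R·c = 6371 × 0.5553 ≈ 3538 km.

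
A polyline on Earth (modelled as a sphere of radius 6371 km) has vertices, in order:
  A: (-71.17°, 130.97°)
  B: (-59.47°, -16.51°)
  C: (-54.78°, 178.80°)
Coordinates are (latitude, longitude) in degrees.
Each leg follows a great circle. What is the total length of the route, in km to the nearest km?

12508 km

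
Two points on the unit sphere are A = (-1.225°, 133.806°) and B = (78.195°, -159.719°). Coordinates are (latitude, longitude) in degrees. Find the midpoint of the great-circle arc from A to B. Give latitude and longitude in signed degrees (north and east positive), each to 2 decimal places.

41.10°, 143.65°

Central angle δ = 1.5100 rad. Interpolating on the sphere with fraction f = 0.5:
P = [sin((1−f)δ)·A + sin(fδ)·B] / sin δ = 0.6866·A + 0.6866·B in Cartesian coordinates,
giving P = (-0.6069, 0.4467, 0.6574), i.e. latitude 41.10°, longitude 143.65°.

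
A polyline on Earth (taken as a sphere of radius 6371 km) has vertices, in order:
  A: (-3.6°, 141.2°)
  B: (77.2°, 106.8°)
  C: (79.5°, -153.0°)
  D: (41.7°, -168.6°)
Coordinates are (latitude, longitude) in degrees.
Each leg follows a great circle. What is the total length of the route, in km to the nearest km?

15477 km

Leg A→B: central angle 1.4493 rad, distance 9233.4 km.
Leg B→C: central angle 0.3122 rad, distance 1988.8 km.
Leg C→D: central angle 0.6679 rad, distance 4255.0 km.
Total: 9233.4 + 1988.8 + 4255.0 ≈ 15477 km.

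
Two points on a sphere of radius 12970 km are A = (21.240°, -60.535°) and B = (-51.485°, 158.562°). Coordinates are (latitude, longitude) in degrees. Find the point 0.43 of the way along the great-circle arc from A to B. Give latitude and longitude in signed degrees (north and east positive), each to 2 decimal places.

-27.73°, -94.58°

The central angle between A and B is δ = 2.3949 rad.
With f = 0.43, the slerp weights are sin((1−f)δ)/sin δ = 1.4412 and sin(fδ)/sin δ = 1.2620.
Weighted sum of the unit vectors: (1.4412)·(0.4585,-0.8115,0.3623) + (1.2620)·(-0.5796,0.2276,-0.7824) = (-0.0707, -0.8823, -0.4653).
Converting back: φ = atan2(z, √(x²+y²)) = -27.73°, λ = atan2(y, x) = -94.58°.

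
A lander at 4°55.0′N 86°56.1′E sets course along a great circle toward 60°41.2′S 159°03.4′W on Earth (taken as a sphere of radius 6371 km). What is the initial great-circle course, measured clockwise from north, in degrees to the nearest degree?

152°

With φ₁ = 0.0858, φ₂ = -1.0592, Δλ = 1.9898 rad, the forward-azimuth formula gives
θ = atan2( sin Δλ cos φ₂ , cos φ₁ sin φ₂ − sin φ₁ cos φ₂ cos Δλ ) = atan2(0.4472, -0.8517) = 152.30°.
So the initial bearing is 152°.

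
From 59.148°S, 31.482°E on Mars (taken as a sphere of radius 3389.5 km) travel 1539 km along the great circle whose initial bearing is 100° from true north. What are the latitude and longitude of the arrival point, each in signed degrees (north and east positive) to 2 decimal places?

Angular distance δ = d/R = 1539/3389.5 = 0.45405 rad; initial bearing θ = 1.7453 rad.
sin φ₂ = sin φ₁ cos δ + cos φ₁ sin δ cos θ = (-0.8585)(0.8987) + (0.5128)(0.4386)(-0.1736) = -0.8106, so φ₂ = -54.15°.
Δλ = atan2(sin θ sin δ cos φ₁, cos δ − sin φ₁ sin φ₂) = atan2(0.2215, 0.2028) = 47.524°.
λ₂ = 31.482° + 47.524° = 79.01°.

-54.15°, 79.01°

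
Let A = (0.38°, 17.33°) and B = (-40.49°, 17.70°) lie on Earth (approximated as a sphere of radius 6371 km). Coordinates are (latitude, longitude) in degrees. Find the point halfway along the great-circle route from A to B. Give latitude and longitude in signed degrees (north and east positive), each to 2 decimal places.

-20.06°, 17.49°

Central angle δ = 0.7133 rad. Interpolating on the sphere with fraction f = 0.5:
P = [sin((1−f)δ)·A + sin(fδ)·B] / sin δ = 0.5336·A + 0.5336·B in Cartesian coordinates,
giving P = (0.8959, 0.2823, -0.3429), i.e. latitude -20.06°, longitude 17.49°.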